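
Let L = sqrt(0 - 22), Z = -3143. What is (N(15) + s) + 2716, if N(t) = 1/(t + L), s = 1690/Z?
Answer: 2108117551/776321 - I*sqrt(22)/247 ≈ 2715.5 - 0.01899*I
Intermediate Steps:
s = -1690/3143 (s = 1690/(-3143) = 1690*(-1/3143) = -1690/3143 ≈ -0.53770)
L = I*sqrt(22) (L = sqrt(-22) = I*sqrt(22) ≈ 4.6904*I)
N(t) = 1/(t + I*sqrt(22))
(N(15) + s) + 2716 = (1/(15 + I*sqrt(22)) - 1690/3143) + 2716 = (-1690/3143 + 1/(15 + I*sqrt(22))) + 2716 = 8534698/3143 + 1/(15 + I*sqrt(22))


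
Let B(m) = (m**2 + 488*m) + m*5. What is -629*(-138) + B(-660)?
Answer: 197022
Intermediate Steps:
B(m) = m**2 + 493*m (B(m) = (m**2 + 488*m) + 5*m = m**2 + 493*m)
-629*(-138) + B(-660) = -629*(-138) - 660*(493 - 660) = 86802 - 660*(-167) = 86802 + 110220 = 197022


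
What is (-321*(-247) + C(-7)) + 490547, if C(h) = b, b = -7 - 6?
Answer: 569821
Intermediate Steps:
b = -13
C(h) = -13
(-321*(-247) + C(-7)) + 490547 = (-321*(-247) - 13) + 490547 = (79287 - 13) + 490547 = 79274 + 490547 = 569821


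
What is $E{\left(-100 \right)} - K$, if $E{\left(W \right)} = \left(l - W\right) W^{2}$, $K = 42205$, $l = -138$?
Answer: $-422205$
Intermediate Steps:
$E{\left(W \right)} = W^{2} \left(-138 - W\right)$ ($E{\left(W \right)} = \left(-138 - W\right) W^{2} = W^{2} \left(-138 - W\right)$)
$E{\left(-100 \right)} - K = \left(-100\right)^{2} \left(-138 - -100\right) - 42205 = 10000 \left(-138 + 100\right) - 42205 = 10000 \left(-38\right) - 42205 = -380000 - 42205 = -422205$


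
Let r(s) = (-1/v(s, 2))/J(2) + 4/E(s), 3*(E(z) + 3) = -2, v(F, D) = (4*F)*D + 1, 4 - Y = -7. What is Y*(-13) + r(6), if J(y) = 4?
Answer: -310671/2156 ≈ -144.10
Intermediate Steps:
Y = 11 (Y = 4 - 1*(-7) = 4 + 7 = 11)
v(F, D) = 1 + 4*D*F (v(F, D) = 4*D*F + 1 = 1 + 4*D*F)
E(z) = -11/3 (E(z) = -3 + (⅓)*(-2) = -3 - ⅔ = -11/3)
r(s) = -12/11 - 1/(4*(1 + 8*s)) (r(s) = -1/(1 + 4*2*s)/4 + 4/(-11/3) = -1/(1 + 8*s)*(¼) + 4*(-3/11) = -1/(4*(1 + 8*s)) - 12/11 = -12/11 - 1/(4*(1 + 8*s)))
Y*(-13) + r(6) = 11*(-13) + (-59 - 384*6)/(44*(1 + 8*6)) = -143 + (-59 - 2304)/(44*(1 + 48)) = -143 + (1/44)*(-2363)/49 = -143 + (1/44)*(1/49)*(-2363) = -143 - 2363/2156 = -310671/2156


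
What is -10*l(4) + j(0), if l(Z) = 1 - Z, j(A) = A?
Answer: 30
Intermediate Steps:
-10*l(4) + j(0) = -10*(1 - 1*4) + 0 = -10*(1 - 4) + 0 = -10*(-3) + 0 = 30 + 0 = 30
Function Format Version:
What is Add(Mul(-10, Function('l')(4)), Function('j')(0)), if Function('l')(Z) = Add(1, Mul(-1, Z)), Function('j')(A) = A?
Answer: 30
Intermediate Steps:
Add(Mul(-10, Function('l')(4)), Function('j')(0)) = Add(Mul(-10, Add(1, Mul(-1, 4))), 0) = Add(Mul(-10, Add(1, -4)), 0) = Add(Mul(-10, -3), 0) = Add(30, 0) = 30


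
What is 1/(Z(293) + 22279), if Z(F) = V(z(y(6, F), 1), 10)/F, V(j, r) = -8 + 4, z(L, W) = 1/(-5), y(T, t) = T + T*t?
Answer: 293/6527743 ≈ 4.4885e-5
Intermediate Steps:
z(L, W) = -⅕
V(j, r) = -4
Z(F) = -4/F
1/(Z(293) + 22279) = 1/(-4/293 + 22279) = 1/(6527743/293) = 293/6527743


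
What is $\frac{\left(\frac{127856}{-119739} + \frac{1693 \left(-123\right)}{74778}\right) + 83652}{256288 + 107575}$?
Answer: $\frac{249657458212865}{1085990718134982} \approx 0.22989$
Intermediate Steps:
$\frac{\left(\frac{127856}{-119739} + \frac{1693 \left(-123\right)}{74778}\right) + 83652}{256288 + 107575} = \frac{\left(127856 \left(- \frac{1}{119739}\right) - \frac{69413}{24926}\right) + 83652}{363863} = \left(\left(- \frac{127856}{119739} - \frac{69413}{24926}\right) + 83652\right) \frac{1}{363863} = \left(- \frac{11498381863}{2984614314} + 83652\right) \frac{1}{363863} = \frac{249657458212865}{2984614314} \cdot \frac{1}{363863} = \frac{249657458212865}{1085990718134982}$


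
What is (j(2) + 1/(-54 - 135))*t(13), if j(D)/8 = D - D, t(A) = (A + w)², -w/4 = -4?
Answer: -841/189 ≈ -4.4497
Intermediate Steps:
w = 16 (w = -4*(-4) = 16)
t(A) = (16 + A)² (t(A) = (A + 16)² = (16 + A)²)
j(D) = 0 (j(D) = 8*(D - D) = 8*0 = 0)
(j(2) + 1/(-54 - 135))*t(13) = (0 + 1/(-54 - 135))*(16 + 13)² = (0 + 1/(-189))*29² = (0 - 1/189)*841 = -1/189*841 = -841/189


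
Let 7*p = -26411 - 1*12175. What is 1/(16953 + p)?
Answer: 7/80085 ≈ 8.7407e-5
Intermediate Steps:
p = -38586/7 (p = (-26411 - 1*12175)/7 = (-26411 - 12175)/7 = (⅐)*(-38586) = -38586/7 ≈ -5512.3)
1/(16953 + p) = 1/(16953 - 38586/7) = 1/(80085/7) = 7/80085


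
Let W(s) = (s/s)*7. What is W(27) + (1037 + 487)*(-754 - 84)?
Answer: -1277105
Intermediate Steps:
W(s) = 7 (W(s) = 1*7 = 7)
W(27) + (1037 + 487)*(-754 - 84) = 7 + (1037 + 487)*(-754 - 84) = 7 + 1524*(-838) = 7 - 1277112 = -1277105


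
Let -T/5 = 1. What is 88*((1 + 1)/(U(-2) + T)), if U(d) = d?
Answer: -176/7 ≈ -25.143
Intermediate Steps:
T = -5 (T = -5*1 = -5)
88*((1 + 1)/(U(-2) + T)) = 88*((1 + 1)/(-2 - 5)) = 88*(2/(-7)) = 88*(2*(-⅐)) = 88*(-2/7) = -176/7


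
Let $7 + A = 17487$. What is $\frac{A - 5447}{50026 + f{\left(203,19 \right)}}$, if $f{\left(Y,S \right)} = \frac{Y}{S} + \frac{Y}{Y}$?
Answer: $\frac{228627}{950716} \approx 0.24048$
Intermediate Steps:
$A = 17480$ ($A = -7 + 17487 = 17480$)
$f{\left(Y,S \right)} = 1 + \frac{Y}{S}$ ($f{\left(Y,S \right)} = \frac{Y}{S} + 1 = 1 + \frac{Y}{S}$)
$\frac{A - 5447}{50026 + f{\left(203,19 \right)}} = \frac{17480 - 5447}{50026 + \frac{19 + 203}{19}} = \frac{12033}{50026 + \frac{1}{19} \cdot 222} = \frac{12033}{50026 + \frac{222}{19}} = \frac{12033}{\frac{950716}{19}} = 12033 \cdot \frac{19}{950716} = \frac{228627}{950716}$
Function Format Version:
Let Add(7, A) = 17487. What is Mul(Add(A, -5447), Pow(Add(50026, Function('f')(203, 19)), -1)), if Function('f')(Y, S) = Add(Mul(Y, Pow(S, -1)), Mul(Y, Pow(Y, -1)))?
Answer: Rational(228627, 950716) ≈ 0.24048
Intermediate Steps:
A = 17480 (A = Add(-7, 17487) = 17480)
Function('f')(Y, S) = Add(1, Mul(Y, Pow(S, -1))) (Function('f')(Y, S) = Add(Mul(Y, Pow(S, -1)), 1) = Add(1, Mul(Y, Pow(S, -1))))
Mul(Add(A, -5447), Pow(Add(50026, Function('f')(203, 19)), -1)) = Mul(Add(17480, -5447), Pow(Add(50026, Mul(Pow(19, -1), Add(19, 203))), -1)) = Mul(12033, Pow(Add(50026, Mul(Rational(1, 19), 222)), -1)) = Mul(12033, Pow(Add(50026, Rational(222, 19)), -1)) = Mul(12033, Pow(Rational(950716, 19), -1)) = Mul(12033, Rational(19, 950716)) = Rational(228627, 950716)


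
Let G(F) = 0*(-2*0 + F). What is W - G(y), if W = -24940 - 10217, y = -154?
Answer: -35157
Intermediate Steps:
G(F) = 0 (G(F) = 0*(0 + F) = 0*F = 0)
W = -35157
W - G(y) = -35157 - 1*0 = -35157 + 0 = -35157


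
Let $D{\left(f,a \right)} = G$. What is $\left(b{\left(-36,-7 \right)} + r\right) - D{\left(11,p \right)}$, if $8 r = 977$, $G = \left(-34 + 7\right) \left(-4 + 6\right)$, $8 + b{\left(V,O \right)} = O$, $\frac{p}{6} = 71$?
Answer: $\frac{1289}{8} \approx 161.13$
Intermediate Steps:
$p = 426$ ($p = 6 \cdot 71 = 426$)
$b{\left(V,O \right)} = -8 + O$
$G = -54$ ($G = \left(-27\right) 2 = -54$)
$r = \frac{977}{8}$ ($r = \frac{1}{8} \cdot 977 = \frac{977}{8} \approx 122.13$)
$D{\left(f,a \right)} = -54$
$\left(b{\left(-36,-7 \right)} + r\right) - D{\left(11,p \right)} = \left(\left(-8 - 7\right) + \frac{977}{8}\right) - -54 = \left(-15 + \frac{977}{8}\right) + 54 = \frac{857}{8} + 54 = \frac{1289}{8}$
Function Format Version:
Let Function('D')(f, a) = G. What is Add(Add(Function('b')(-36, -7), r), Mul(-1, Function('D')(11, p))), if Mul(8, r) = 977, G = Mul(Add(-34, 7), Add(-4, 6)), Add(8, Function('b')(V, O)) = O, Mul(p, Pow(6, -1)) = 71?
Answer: Rational(1289, 8) ≈ 161.13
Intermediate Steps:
p = 426 (p = Mul(6, 71) = 426)
Function('b')(V, O) = Add(-8, O)
G = -54 (G = Mul(-27, 2) = -54)
r = Rational(977, 8) (r = Mul(Rational(1, 8), 977) = Rational(977, 8) ≈ 122.13)
Function('D')(f, a) = -54
Add(Add(Function('b')(-36, -7), r), Mul(-1, Function('D')(11, p))) = Add(Add(Add(-8, -7), Rational(977, 8)), Mul(-1, -54)) = Add(Add(-15, Rational(977, 8)), 54) = Add(Rational(857, 8), 54) = Rational(1289, 8)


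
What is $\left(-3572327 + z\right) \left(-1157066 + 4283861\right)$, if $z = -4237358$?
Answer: $-24419284009575$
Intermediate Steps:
$\left(-3572327 + z\right) \left(-1157066 + 4283861\right) = \left(-3572327 - 4237358\right) \left(-1157066 + 4283861\right) = \left(-7809685\right) 3126795 = -24419284009575$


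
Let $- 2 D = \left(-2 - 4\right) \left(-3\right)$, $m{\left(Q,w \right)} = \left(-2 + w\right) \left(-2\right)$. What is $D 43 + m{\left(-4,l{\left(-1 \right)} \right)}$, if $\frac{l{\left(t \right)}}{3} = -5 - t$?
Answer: $-359$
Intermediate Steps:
$l{\left(t \right)} = -15 - 3 t$ ($l{\left(t \right)} = 3 \left(-5 - t\right) = -15 - 3 t$)
$m{\left(Q,w \right)} = 4 - 2 w$
$D = -9$ ($D = - \frac{\left(-2 - 4\right) \left(-3\right)}{2} = - \frac{\left(-6\right) \left(-3\right)}{2} = \left(- \frac{1}{2}\right) 18 = -9$)
$D 43 + m{\left(-4,l{\left(-1 \right)} \right)} = \left(-9\right) 43 - \left(-4 + 2 \left(-15 - -3\right)\right) = -387 - \left(-4 + 2 \left(-15 + 3\right)\right) = -387 + \left(4 - -24\right) = -387 + \left(4 + 24\right) = -387 + 28 = -359$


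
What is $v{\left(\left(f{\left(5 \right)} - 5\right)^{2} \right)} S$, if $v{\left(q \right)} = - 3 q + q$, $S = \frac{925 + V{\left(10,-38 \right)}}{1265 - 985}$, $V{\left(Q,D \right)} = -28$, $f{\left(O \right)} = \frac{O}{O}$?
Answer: $- \frac{3588}{35} \approx -102.51$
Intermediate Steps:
$f{\left(O \right)} = 1$
$S = \frac{897}{280}$ ($S = \frac{925 - 28}{1265 - 985} = \frac{897}{280} \approx 3.2036$)
$v{\left(q \right)} = - 2 q$
$v{\left(\left(f{\left(5 \right)} - 5\right)^{2} \right)} S = - 2 \left(1 - 5\right)^{2} \cdot \frac{897}{280} = - 2 \left(-4\right)^{2} \cdot \frac{897}{280} = \left(-2\right) 16 \cdot \frac{897}{280} = \left(-32\right) \frac{897}{280} = - \frac{3588}{35}$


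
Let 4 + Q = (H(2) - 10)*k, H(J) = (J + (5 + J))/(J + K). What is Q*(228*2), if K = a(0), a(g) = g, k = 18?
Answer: -46968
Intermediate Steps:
K = 0
H(J) = (5 + 2*J)/J (H(J) = (J + (5 + J))/(J + 0) = (5 + 2*J)/J)
Q = -103 (Q = -4 + ((2 + 5/2) - 10)*18 = -4 + (9/2 - 10)*18 = -4 - 11/2*18 = -4 - 99 = -103)
Q*(228*2) = -23484*2 = -103*456 = -46968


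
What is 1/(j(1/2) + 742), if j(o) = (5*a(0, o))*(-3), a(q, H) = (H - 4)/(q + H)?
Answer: 1/847 ≈ 0.0011806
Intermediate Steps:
a(q, H) = (-4 + H)/(H + q)
j(o) = -15*(-4 + o)/o (j(o) = (5*((-4 + o)/(o + 0)))*(-3) = (5*((-4 + o)/o))*(-3) = (5*(-4 + o)/o)*(-3) = -15*(-4 + o)/o)
1/(j(1/2) + 742) = 1/((-15 + 60/(1/2)) + 742) = 1/((-15 + 60/(½)) + 742) = 1/((-15 + 60*2) + 742) = 1/((-15 + 120) + 742) = 1/(105 + 742) = 1/847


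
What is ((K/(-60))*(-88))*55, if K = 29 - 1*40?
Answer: -2662/3 ≈ -887.33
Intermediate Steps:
K = -11 (K = 29 - 40 = -11)
((K/(-60))*(-88))*55 = (-11/(-60)*(-88))*55 = (-11*(-1/60)*(-88))*55 = ((11/60)*(-88))*55 = -242/15*55 = -2662/3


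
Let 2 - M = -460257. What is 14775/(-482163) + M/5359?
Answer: 73946893664/861303839 ≈ 85.855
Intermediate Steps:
M = 460259 (M = 2 - 1*(-460257) = 2 + 460257 = 460259)
14775/(-482163) + M/5359 = 14775/(-482163) + 460259/5359 = 14775*(-1/482163) + 460259*(1/5359) = -4925/160721 + 460259/5359 = 73946893664/861303839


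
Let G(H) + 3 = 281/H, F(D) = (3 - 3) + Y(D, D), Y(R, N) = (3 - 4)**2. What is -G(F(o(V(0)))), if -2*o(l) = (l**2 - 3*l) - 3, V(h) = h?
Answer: -278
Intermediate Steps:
Y(R, N) = 1 (Y(R, N) = (-1)**2 = 1)
o(l) = 3/2 - l**2/2 + 3*l/2 (o(l) = -((l**2 - 3*l) - 3)/2 = -(-3 + l**2 - 3*l)/2 = 3/2 - l**2/2 + 3*l/2)
F(D) = 1 (F(D) = (3 - 3) + 1 = 0 + 1 = 1)
G(H) = -3 + 281/H
-G(F(o(V(0)))) = -(-3 + 281/1) = -(-3 + 281*1) = -(-3 + 281) = -1*278 = -278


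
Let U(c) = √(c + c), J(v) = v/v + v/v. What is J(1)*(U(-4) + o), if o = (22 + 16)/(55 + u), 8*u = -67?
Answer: 608/373 + 4*I*√2 ≈ 1.63 + 5.6569*I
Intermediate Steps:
u = -67/8 (u = (⅛)*(-67) = -67/8 ≈ -8.3750)
o = 304/373 (o = (22 + 16)/(55 - 67/8) = 38/(373/8) = 38*(8/373) = 304/373 ≈ 0.81501)
J(v) = 2 (J(v) = 1 + 1 = 2)
U(c) = √2*√c (U(c) = √(2*c) = √2*√c)
J(1)*(U(-4) + o) = 2*(√2*√(-4) + 304/373) = 2*(√2*(2*I) + 304/373) = 2*(2*I*√2 + 304/373) = 2*(304/373 + 2*I*√2) = 608/373 + 4*I*√2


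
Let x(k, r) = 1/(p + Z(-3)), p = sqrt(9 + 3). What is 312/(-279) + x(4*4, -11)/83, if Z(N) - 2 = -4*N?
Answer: -793493/710148 - sqrt(3)/7636 ≈ -1.1176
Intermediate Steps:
Z(N) = 2 - 4*N
p = 2*sqrt(3) (p = sqrt(12) = 2*sqrt(3) ≈ 3.4641)
x(k, r) = 1/(14 + 2*sqrt(3)) (x(k, r) = 1/(2*sqrt(3) + (2 - 4*(-3))) = 1/(2*sqrt(3) + (2 + 12)) = 1/(2*sqrt(3) + 14) = 1/(14 + 2*sqrt(3)))
312/(-279) + x(4*4, -11)/83 = 312/(-279) + (7/92 - sqrt(3)/92)/83 = 312*(-1/279) + (7/92 - sqrt(3)/92)*(1/83) = -104/93 + (7/7636 - sqrt(3)/7636) = -793493/710148 - sqrt(3)/7636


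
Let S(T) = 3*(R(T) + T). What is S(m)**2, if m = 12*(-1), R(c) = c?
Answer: 5184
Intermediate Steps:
m = -12
S(T) = 6*T (S(T) = 3*(T + T) = 3*(2*T) = 6*T)
S(m)**2 = (6*(-12))**2 = (-72)**2 = 5184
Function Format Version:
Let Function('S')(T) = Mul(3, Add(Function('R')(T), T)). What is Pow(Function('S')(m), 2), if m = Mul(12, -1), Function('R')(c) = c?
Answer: 5184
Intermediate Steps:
m = -12
Function('S')(T) = Mul(6, T) (Function('S')(T) = Mul(3, Add(T, T)) = Mul(3, Mul(2, T)) = Mul(6, T))
Pow(Function('S')(m), 2) = Pow(Mul(6, -12), 2) = Pow(-72, 2) = 5184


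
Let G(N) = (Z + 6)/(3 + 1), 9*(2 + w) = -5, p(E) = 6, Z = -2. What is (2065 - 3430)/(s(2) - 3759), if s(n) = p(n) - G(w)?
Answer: 1365/3754 ≈ 0.36361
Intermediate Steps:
w = -23/9 (w = -2 + (⅑)*(-5) = -2 - 5/9 = -23/9 ≈ -2.5556)
G(N) = 1 (G(N) = (-2 + 6)/(3 + 1) = 4/4 = 4*(¼) = 1)
s(n) = 5 (s(n) = 6 - 1*1 = 6 - 1 = 5)
(2065 - 3430)/(s(2) - 3759) = (2065 - 3430)/(5 - 3759) = -1365/(-3754) = -1365*(-1/3754) = 1365/3754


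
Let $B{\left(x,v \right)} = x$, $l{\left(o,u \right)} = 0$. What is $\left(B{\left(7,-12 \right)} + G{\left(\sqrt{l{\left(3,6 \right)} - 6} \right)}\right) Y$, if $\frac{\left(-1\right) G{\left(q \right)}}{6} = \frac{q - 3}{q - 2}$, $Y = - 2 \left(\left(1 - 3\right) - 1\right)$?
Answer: $\frac{6 \left(\sqrt{6} - 4 i\right)}{\sqrt{6} + 2 i} \approx -1.2 - 8.8182 i$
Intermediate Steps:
$Y = 6$ ($Y = - 2 \left(\left(1 - 3\right) - 1\right) = - 2 \left(-2 - 1\right) = \left(-2\right) \left(-3\right) = 6$)
$G{\left(q \right)} = - \frac{6 \left(-3 + q\right)}{-2 + q}$ ($G{\left(q \right)} = - 6 \frac{q - 3}{q - 2} = - 6 \frac{-3 + q}{-2 + q} = - \frac{6 \left(-3 + q\right)}{-2 + q}$)
$\left(B{\left(7,-12 \right)} + G{\left(\sqrt{l{\left(3,6 \right)} - 6} \right)}\right) Y = \left(7 + \frac{6 \left(3 - \sqrt{0 - 6}\right)}{-2 + \sqrt{0 - 6}}\right) 6 = \left(7 + \frac{6 \left(3 - \sqrt{-6}\right)}{-2 + \sqrt{-6}}\right) 6 = \left(7 + \frac{6 \left(3 - i \sqrt{6}\right)}{-2 + i \sqrt{6}}\right) 6 = 42 + \frac{36 \left(3 - i \sqrt{6}\right)}{-2 + i \sqrt{6}}$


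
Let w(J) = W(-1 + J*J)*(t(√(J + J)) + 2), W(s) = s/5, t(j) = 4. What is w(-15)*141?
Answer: 189504/5 ≈ 37901.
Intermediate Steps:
W(s) = s/5 (W(s) = s*(⅕) = s/5)
w(J) = -6/5 + 6*J²/5 (w(J) = ((-1 + J*J)/5)*(4 + 2) = ((-1 + J²)/5)*6 = (-⅕ + J²/5)*6 = -6/5 + 6*J²/5)
w(-15)*141 = (-6/5 + (6/5)*(-15)²)*141 = (-6/5 + (6/5)*225)*141 = (-6/5 + 270)*141 = (1344/5)*141 = 189504/5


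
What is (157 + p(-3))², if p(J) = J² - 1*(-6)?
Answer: 29584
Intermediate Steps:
p(J) = 6 + J² (p(J) = J² + 6 = 6 + J²)
(157 + p(-3))² = (157 + (6 + (-3)²))² = (157 + (6 + 9))² = (157 + 15)² = 172² = 29584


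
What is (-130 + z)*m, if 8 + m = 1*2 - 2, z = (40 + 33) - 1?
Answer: 464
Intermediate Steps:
z = 72 (z = 73 - 1 = 72)
m = -8 (m = -8 + (1*2 - 2) = -8 + (2 - 2) = -8 + 0 = -8)
(-130 + z)*m = (-130 + 72)*(-8) = -58*(-8) = 464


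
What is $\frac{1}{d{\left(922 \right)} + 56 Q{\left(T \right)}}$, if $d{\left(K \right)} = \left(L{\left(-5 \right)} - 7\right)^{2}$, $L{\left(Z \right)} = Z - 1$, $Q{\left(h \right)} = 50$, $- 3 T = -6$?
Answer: $\frac{1}{2969} \approx 0.00033681$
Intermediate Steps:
$T = 2$ ($T = \left(- \frac{1}{3}\right) \left(-6\right) = 2$)
$L{\left(Z \right)} = -1 + Z$ ($L{\left(Z \right)} = Z - 1 = -1 + Z$)
$d{\left(K \right)} = 169$ ($d{\left(K \right)} = \left(\left(-1 - 5\right) - 7\right)^{2} = \left(-6 - 7\right)^{2} = \left(-13\right)^{2} = 169$)
$\frac{1}{d{\left(922 \right)} + 56 Q{\left(T \right)}} = \frac{1}{169 + 56 \cdot 50} = \frac{1}{169 + 2800} = \frac{1}{2969}$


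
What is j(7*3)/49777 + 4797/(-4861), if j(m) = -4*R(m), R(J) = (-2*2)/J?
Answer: -5014307873/5081285937 ≈ -0.98682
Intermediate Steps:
R(J) = -4/J
j(m) = 16/m (j(m) = -(-16)/m = 16/m)
j(7*3)/49777 + 4797/(-4861) = (16/((7*3)))/49777 + 4797/(-4861) = (16/21)*(1/49777) + 4797*(-1/4861) = (16*(1/21))*(1/49777) - 4797/4861 = (16/21)*(1/49777) - 4797/4861 = 16/1045317 - 4797/4861 = -5014307873/5081285937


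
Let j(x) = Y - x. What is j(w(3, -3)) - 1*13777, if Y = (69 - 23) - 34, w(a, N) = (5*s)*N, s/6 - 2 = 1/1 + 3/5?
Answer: -13441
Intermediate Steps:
s = 108/5 (s = 12 + 6*(1/1 + 3/5) = 12 + 6*(1*1 + 3*(1/5)) = 12 + 6*(1 + 3/5) = 12 + 6*(8/5) = 12 + 48/5 = 108/5 ≈ 21.600)
w(a, N) = 108*N (w(a, N) = (5*(108/5))*N = 108*N)
Y = 12 (Y = 46 - 34 = 12)
j(x) = 12 - x
j(w(3, -3)) - 1*13777 = (12 - 108*(-3)) - 1*13777 = (12 - 1*(-324)) - 13777 = (12 + 324) - 13777 = 336 - 13777 = -13441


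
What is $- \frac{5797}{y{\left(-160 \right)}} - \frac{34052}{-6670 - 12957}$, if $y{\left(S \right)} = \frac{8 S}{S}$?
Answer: $- \frac{113505303}{157016} \approx -722.89$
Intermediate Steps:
$y{\left(S \right)} = 8$
$- \frac{5797}{y{\left(-160 \right)}} - \frac{34052}{-6670 - 12957} = - \frac{5797}{8} - \frac{34052}{-6670 - 12957} = \left(-5797\right) \frac{1}{8} - \frac{34052}{-6670 - 12957} = - \frac{5797}{8} - \frac{34052}{-19627} = - \frac{5797}{8} - - \frac{34052}{19627} = - \frac{5797}{8} + \frac{34052}{19627} = - \frac{113505303}{157016}$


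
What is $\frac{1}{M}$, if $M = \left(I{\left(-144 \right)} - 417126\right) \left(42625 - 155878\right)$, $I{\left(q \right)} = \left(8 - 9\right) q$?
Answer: $\frac{1}{47224462446} \approx 2.1175 \cdot 10^{-11}$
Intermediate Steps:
$I{\left(q \right)} = - q$
$M = 47224462446$ ($M = \left(\left(-1\right) \left(-144\right) - 417126\right) \left(42625 - 155878\right) = \left(144 - 417126\right) \left(-113253\right) = \left(-416982\right) \left(-113253\right) = 47224462446$)
$\frac{1}{M} = \frac{1}{47224462446}$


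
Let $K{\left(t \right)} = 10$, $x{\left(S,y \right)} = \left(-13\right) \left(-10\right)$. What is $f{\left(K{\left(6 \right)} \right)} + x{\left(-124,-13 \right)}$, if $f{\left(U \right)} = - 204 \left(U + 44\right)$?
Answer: $-10886$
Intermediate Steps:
$x{\left(S,y \right)} = 130$
$f{\left(U \right)} = -8976 - 204 U$ ($f{\left(U \right)} = - 204 \left(44 + U\right) = -8976 - 204 U$)
$f{\left(K{\left(6 \right)} \right)} + x{\left(-124,-13 \right)} = \left(-8976 - 2040\right) + 130 = -11016 + 130 = -10886$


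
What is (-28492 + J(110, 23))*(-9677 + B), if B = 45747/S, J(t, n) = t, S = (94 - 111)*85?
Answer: 23421848152/85 ≈ 2.7555e+8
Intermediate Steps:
S = -1445 (S = -17*85 = -1445)
B = -2691/85 (B = 45747/(-1445) = 45747*(-1/1445) = -2691/85 ≈ -31.659)
(-28492 + J(110, 23))*(-9677 + B) = (-28492 + 110)*(-9677 - 2691/85) = -28382*(-825236/85) = 23421848152/85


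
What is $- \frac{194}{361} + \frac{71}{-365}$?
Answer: $- \frac{96441}{131765} \approx -0.73192$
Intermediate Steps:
$- \frac{194}{361} + \frac{71}{-365} = \left(-194\right) \frac{1}{361} + 71 \left(- \frac{1}{365}\right) = - \frac{194}{361} - \frac{71}{365} = - \frac{96441}{131765}$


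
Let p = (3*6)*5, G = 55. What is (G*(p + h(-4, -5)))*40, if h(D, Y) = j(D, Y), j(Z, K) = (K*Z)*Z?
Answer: 22000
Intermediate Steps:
j(Z, K) = K*Z²
h(D, Y) = Y*D²
p = 90 (p = 18*5 = 90)
(G*(p + h(-4, -5)))*40 = (55*(90 - 5*(-4)²))*40 = (55*(90 - 5*16))*40 = (55*(90 - 80))*40 = (55*10)*40 = 550*40 = 22000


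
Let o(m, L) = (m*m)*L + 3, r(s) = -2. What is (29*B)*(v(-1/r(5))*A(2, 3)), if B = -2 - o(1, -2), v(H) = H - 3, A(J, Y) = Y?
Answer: 1305/2 ≈ 652.50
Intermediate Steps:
o(m, L) = 3 + L*m**2 (o(m, L) = m**2*L + 3 = L*m**2 + 3 = 3 + L*m**2)
v(H) = -3 + H
B = -3 (B = -2 - (3 - 2*1**2) = -2 - (3 - 2*1) = -2 - (3 - 2) = -2 - 1*1 = -2 - 1 = -3)
(29*B)*(v(-1/r(5))*A(2, 3)) = (29*(-3))*((-3 - 1/(-2))*3) = -87*(-3 - 1*(-1/2))*3 = -87*(-3 + 1/2)*3 = -(-435)*3/2 = -87*(-15/2) = 1305/2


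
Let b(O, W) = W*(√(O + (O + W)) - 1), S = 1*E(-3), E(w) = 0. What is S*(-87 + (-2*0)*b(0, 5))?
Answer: 0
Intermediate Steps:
S = 0 (S = 1*0 = 0)
b(O, W) = W*(-1 + √(W + 2*O)) (b(O, W) = W*(√(W + 2*O) - 1) = W*(-1 + √(W + 2*O)))
S*(-87 + (-2*0)*b(0, 5)) = 0*(-87 + (-2*0)*(5*(-1 + √(5 + 2*0)))) = 0*(-87 + 0*(5*(-1 + √(5 + 0)))) = 0*(-87 + 0*(5*(-1 + √5))) = 0*(-87 + 0*(-5 + 5*√5)) = 0*(-87 + 0) = 0*(-87) = 0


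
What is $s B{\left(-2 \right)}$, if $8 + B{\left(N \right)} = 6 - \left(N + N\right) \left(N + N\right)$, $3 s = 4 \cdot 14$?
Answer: $-336$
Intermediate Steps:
$s = \frac{56}{3}$ ($s = \frac{4 \cdot 14}{3} = \frac{1}{3} \cdot 56 = \frac{56}{3} \approx 18.667$)
$B{\left(N \right)} = -2 - 4 N^{2}$ ($B{\left(N \right)} = -8 - \left(-6 + \left(N + N\right) \left(N + N\right)\right) = -8 - \left(-6 + 2 N 2 N\right) = -8 - \left(-6 + 4 N^{2}\right) = -2 - 4 N^{2}$)
$s B{\left(-2 \right)} = \frac{56 \left(-2 - 4 \left(-2\right)^{2}\right)}{3} = \frac{56 \left(-2 - 16\right)}{3} = \frac{56}{3} \left(-18\right) = -336$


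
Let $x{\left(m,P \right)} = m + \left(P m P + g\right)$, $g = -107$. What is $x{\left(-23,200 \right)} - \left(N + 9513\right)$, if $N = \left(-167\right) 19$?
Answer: $-926470$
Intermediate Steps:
$x{\left(m,P \right)} = -107 + m + m P^{2}$ ($x{\left(m,P \right)} = m + \left(P m P - 107\right) = m + \left(m P^{2} - 107\right) = m + \left(-107 + m P^{2}\right) = -107 + m + m P^{2}$)
$N = -3173$
$x{\left(-23,200 \right)} - \left(N + 9513\right) = \left(-107 - 23 - 23 \cdot 200^{2}\right) - \left(-3173 + 9513\right) = \left(-107 - 23 - 920000\right) - 6340 = -920130 - 6340 = -926470$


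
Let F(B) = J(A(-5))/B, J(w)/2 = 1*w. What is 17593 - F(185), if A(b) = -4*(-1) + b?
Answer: 3254707/185 ≈ 17593.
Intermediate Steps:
A(b) = 4 + b
J(w) = 2*w (J(w) = 2*(1*w) = 2*w)
F(B) = -2/B (F(B) = (2*(4 - 5))/B = (2*(-1))/B = -2/B)
17593 - F(185) = 17593 - (-2)/185 = 17593 - 1*(-2/185) = 17593 + 2/185 = 3254707/185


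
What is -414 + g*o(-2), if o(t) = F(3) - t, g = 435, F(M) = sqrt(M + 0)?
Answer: 456 + 435*sqrt(3) ≈ 1209.4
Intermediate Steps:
F(M) = sqrt(M)
o(t) = sqrt(3) - t
-414 + g*o(-2) = -414 + 435*(sqrt(3) - 1*(-2)) = -414 + 435*(sqrt(3) + 2) = -414 + 435*(2 + sqrt(3)) = -414 + (870 + 435*sqrt(3)) = 456 + 435*sqrt(3)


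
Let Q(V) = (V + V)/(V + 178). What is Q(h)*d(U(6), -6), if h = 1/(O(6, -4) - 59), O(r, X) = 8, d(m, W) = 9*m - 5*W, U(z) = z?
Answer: -168/9077 ≈ -0.018508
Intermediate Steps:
d(m, W) = -5*W + 9*m
h = -1/51 (h = 1/(8 - 59) = 1/(-51) = -1/51 ≈ -0.019608)
Q(V) = 2*V/(178 + V) (Q(V) = (2*V)/(178 + V) = 2*V/(178 + V))
Q(h)*d(U(6), -6) = (2*(-1/51)/(178 - 1/51))*(-5*(-6) + 9*6) = (2*(-1/51)/(9077/51))*(30 + 54) = (2*(-1/51)*(51/9077))*84 = -2/9077*84 = -168/9077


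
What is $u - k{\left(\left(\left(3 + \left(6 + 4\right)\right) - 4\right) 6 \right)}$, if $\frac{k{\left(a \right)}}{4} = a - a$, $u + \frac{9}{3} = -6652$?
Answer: $-6655$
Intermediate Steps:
$u = -6655$ ($u = -3 - 6652 = -6655$)
$k{\left(a \right)} = 0$ ($k{\left(a \right)} = 4 \left(a - a\right) = 4 \cdot 0 = 0$)
$u - k{\left(\left(\left(3 + \left(6 + 4\right)\right) - 4\right) 6 \right)} = -6655 - 0 = -6655 + 0 = -6655$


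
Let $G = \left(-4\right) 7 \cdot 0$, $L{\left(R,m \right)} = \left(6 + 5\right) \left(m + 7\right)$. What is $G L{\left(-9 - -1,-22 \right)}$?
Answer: $0$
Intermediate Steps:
$L{\left(R,m \right)} = 77 + 11 m$ ($L{\left(R,m \right)} = 11 \left(7 + m\right) = 77 + 11 m$)
$G = 0$ ($G = \left(-28\right) 0 = 0$)
$G L{\left(-9 - -1,-22 \right)} = 0 \left(77 + 11 \left(-22\right)\right) = 0 \left(77 - 242\right) = 0 \left(-165\right) = 0$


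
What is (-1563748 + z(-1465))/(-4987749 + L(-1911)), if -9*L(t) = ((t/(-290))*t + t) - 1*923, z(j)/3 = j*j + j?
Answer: -12712088520/13013551109 ≈ -0.97683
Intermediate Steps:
z(j) = 3*j + 3*j² (z(j) = 3*(j*j + j) = 3*(j² + j) = 3*(j + j²) = 3*j + 3*j²)
L(t) = 923/9 - t/9 + t²/2610 (L(t) = -(((t/(-290))*t + t) - 1*923)/9 = -(((t*(-1/290))*t + t) - 923)/9 = -(((-t/290)*t + t) - 923)/9 = -((-t²/290 + t) - 923)/9 = -((t - t²/290) - 923)/9 = -(-923 + t - t²/290)/9 = 923/9 - t/9 + t²/2610)
(-1563748 + z(-1465))/(-4987749 + L(-1911)) = (-1563748 + 3*(-1465)*(1 - 1465))/(-4987749 + (923/9 - ⅑*(-1911) + (1/2610)*(-1911)²)) = (-1563748 + 3*(-1465)*(-1464))/(-4987749 + (923/9 + 637/3 + (1/2610)*3651921)) = (-1563748 + 6434280)/(-4987749 + (923/9 + 637/3 + 405769/290)) = 4870532/(-4987749 + 4473781/2610) = 4870532/(-13013551109/2610) = 4870532*(-2610/13013551109) = -12712088520/13013551109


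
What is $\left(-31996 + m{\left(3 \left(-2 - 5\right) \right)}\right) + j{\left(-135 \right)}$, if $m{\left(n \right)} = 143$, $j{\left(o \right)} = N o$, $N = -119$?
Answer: $-15788$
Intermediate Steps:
$j{\left(o \right)} = - 119 o$
$\left(-31996 + m{\left(3 \left(-2 - 5\right) \right)}\right) + j{\left(-135 \right)} = \left(-31996 + 143\right) - -16065 = -31853 + 16065 = -15788$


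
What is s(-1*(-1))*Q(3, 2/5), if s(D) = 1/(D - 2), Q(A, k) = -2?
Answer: 2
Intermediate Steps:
s(D) = 1/(-2 + D)
s(-1*(-1))*Q(3, 2/5) = -2/(-2 - 1*(-1)) = -2/(-2 + 1) = -2/(-1) = -1*(-2) = 2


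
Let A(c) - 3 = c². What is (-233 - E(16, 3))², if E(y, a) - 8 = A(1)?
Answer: 60025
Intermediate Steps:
A(c) = 3 + c²
E(y, a) = 12 (E(y, a) = 8 + (3 + 1²) = 8 + (3 + 1) = 8 + 4 = 12)
(-233 - E(16, 3))² = (-233 - 1*12)² = (-233 - 12)² = (-245)² = 60025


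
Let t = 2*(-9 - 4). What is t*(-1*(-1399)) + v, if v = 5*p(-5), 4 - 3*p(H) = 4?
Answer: -36374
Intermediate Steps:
p(H) = 0 (p(H) = 4/3 - 1/3*4 = 4/3 - 4/3 = 0)
v = 0 (v = 5*0 = 0)
t = -26 (t = 2*(-13) = -26)
t*(-1*(-1399)) + v = -(-26)*(-1399) + 0 = -26*1399 + 0 = -36374 + 0 = -36374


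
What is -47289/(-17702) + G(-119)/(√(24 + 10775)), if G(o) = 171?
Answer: 47289/17702 + 171*√10799/10799 ≈ 4.3169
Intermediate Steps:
-47289/(-17702) + G(-119)/(√(24 + 10775)) = -47289/(-17702) + 171/(√(24 + 10775)) = -47289*(-1/17702) + 171/(√10799) = 47289/17702 + 171*(√10799/10799) = 47289/17702 + 171*√10799/10799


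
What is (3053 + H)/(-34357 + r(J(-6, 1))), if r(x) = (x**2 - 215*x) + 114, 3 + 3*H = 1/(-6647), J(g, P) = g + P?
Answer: -5532721/60082233 ≈ -0.092086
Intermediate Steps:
J(g, P) = P + g
H = -19942/19941 (H = -1 + (1/3)/(-6647) = -1 + (1/3)*(-1/6647) = -1 - 1/19941 = -19942/19941 ≈ -1.0000)
r(x) = 114 + x**2 - 215*x
(3053 + H)/(-34357 + r(J(-6, 1))) = (3053 - 19942/19941)/(-34357 + (114 + (1 - 6)**2 - 215*(1 - 6))) = 60859931/(19941*(-34357 + (114 + (-5)**2 - 215*(-5)))) = 60859931/(19941*(-34357 + (114 + 25 + 1075))) = 60859931/(19941*(-34357 + 1214)) = (60859931/19941)/(-33143) = (60859931/19941)*(-1/33143) = -5532721/60082233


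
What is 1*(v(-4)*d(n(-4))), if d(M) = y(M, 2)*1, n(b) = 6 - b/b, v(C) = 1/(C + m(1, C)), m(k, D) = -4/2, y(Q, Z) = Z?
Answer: -⅓ ≈ -0.33333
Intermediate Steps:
m(k, D) = -2 (m(k, D) = -4*½ = -2)
v(C) = 1/(-2 + C) (v(C) = 1/(C - 2) = 1/(-2 + C))
n(b) = 5 (n(b) = 6 - 1*1 = 6 - 1 = 5)
d(M) = 2 (d(M) = 2*1 = 2)
1*(v(-4)*d(n(-4))) = 1*(2/(-2 - 4)) = 1*(2/(-6)) = 1*(-⅙*2) = 1*(-⅓) = -⅓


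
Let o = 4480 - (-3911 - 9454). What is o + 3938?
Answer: 21783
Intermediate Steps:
o = 17845 (o = 4480 - 1*(-13365) = 4480 + 13365 = 17845)
o + 3938 = 17845 + 3938 = 21783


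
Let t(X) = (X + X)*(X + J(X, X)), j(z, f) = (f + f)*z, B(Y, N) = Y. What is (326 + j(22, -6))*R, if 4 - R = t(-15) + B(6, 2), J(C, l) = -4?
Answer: -35464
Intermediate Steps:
j(z, f) = 2*f*z (j(z, f) = (2*f)*z = 2*f*z)
t(X) = 2*X*(-4 + X) (t(X) = (X + X)*(X - 4) = (2*X)*(-4 + X) = 2*X*(-4 + X))
R = -572 (R = 4 - (2*(-15)*(-4 - 15) + 6) = 4 - (2*(-15)*(-19) + 6) = 4 - (570 + 6) = 4 - 1*576 = 4 - 576 = -572)
(326 + j(22, -6))*R = (326 + 2*(-6)*22)*(-572) = (326 - 264)*(-572) = 62*(-572) = -35464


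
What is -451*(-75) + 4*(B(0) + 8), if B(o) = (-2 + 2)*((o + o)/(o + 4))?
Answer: 33857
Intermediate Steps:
B(o) = 0 (B(o) = 0*((2*o)/(4 + o)) = 0*(2*o/(4 + o)) = 0)
-451*(-75) + 4*(B(0) + 8) = -451*(-75) + 4*(0 + 8) = 33825 + 4*8 = 33825 + 32 = 33857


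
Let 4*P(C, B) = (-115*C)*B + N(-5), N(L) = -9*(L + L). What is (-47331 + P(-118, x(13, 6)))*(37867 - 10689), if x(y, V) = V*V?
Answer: 2033498727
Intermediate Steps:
x(y, V) = V**2
N(L) = -18*L
P(C, B) = 45/2 - 115*B*C/4 (P(C, B) = ((-115*C)*B - 18*(-5))/4 = (-115*B*C + 90)/4 = (90 - 115*B*C)/4 = 45/2 - 115*B*C/4)
(-47331 + P(-118, x(13, 6)))*(37867 - 10689) = (-47331 + (45/2 - 115/4*6**2*(-118)))*(37867 - 10689) = (-47331 + (45/2 - 115/4*36*(-118)))*27178 = (-47331 + (45/2 + 122130))*27178 = (-47331 + 244305/2)*27178 = (149643/2)*27178 = 2033498727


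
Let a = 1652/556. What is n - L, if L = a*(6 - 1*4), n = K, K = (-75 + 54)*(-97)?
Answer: 282317/139 ≈ 2031.1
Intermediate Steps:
a = 413/139 (a = 1652*(1/556) = 413/139 ≈ 2.9712)
K = 2037 (K = -21*(-97) = 2037)
n = 2037
L = 826/139 (L = 413*(6 - 1*4)/139 = 413*(6 - 4)/139 = (413/139)*2 = 826/139 ≈ 5.9424)
n - L = 2037 - 1*826/139 = 2037 - 826/139 = 282317/139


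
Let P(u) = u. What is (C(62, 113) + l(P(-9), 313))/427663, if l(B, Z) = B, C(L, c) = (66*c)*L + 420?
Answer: 462807/427663 ≈ 1.0822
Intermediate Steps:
C(L, c) = 420 + 66*L*c (C(L, c) = 66*L*c + 420 = 420 + 66*L*c)
(C(62, 113) + l(P(-9), 313))/427663 = ((420 + 66*62*113) - 9)/427663 = ((420 + 462396) - 9)*(1/427663) = (462816 - 9)*(1/427663) = 462807*(1/427663) = 462807/427663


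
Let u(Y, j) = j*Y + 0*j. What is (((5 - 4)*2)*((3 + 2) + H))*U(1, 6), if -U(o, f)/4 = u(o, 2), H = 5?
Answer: -160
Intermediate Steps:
u(Y, j) = Y*j (u(Y, j) = Y*j + 0 = Y*j)
U(o, f) = -8*o (U(o, f) = -4*o*2 = -8*o)
(((5 - 4)*2)*((3 + 2) + H))*U(1, 6) = (((5 - 4)*2)*((3 + 2) + 5))*(-8*1) = ((1*2)*(5 + 5))*(-8) = (2*10)*(-8) = 20*(-8) = -160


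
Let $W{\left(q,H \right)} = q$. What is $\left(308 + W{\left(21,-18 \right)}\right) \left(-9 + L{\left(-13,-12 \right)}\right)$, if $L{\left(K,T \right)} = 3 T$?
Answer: $-14805$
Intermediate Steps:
$\left(308 + W{\left(21,-18 \right)}\right) \left(-9 + L{\left(-13,-12 \right)}\right) = \left(308 + 21\right) \left(-9 + 3 \left(-12\right)\right) = 329 \left(-9 - 36\right) = 329 \left(-45\right) = -14805$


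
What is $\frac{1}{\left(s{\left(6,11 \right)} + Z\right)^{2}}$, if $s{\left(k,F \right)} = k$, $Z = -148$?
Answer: $\frac{1}{20164} \approx 4.9593 \cdot 10^{-5}$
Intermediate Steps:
$\frac{1}{\left(s{\left(6,11 \right)} + Z\right)^{2}} = \frac{1}{\left(6 - 148\right)^{2}} = \frac{1}{\left(-142\right)^{2}} = \frac{1}{20164}$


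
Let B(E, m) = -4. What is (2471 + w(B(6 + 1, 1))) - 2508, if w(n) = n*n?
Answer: -21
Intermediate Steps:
w(n) = n²
(2471 + w(B(6 + 1, 1))) - 2508 = (2471 + (-4)²) - 2508 = (2471 + 16) - 2508 = 2487 - 2508 = -21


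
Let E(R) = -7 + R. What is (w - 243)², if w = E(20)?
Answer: 52900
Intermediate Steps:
w = 13 (w = -7 + 20 = 13)
(w - 243)² = (13 - 243)² = (-230)² = 52900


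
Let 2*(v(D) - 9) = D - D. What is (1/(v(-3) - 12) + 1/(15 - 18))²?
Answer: 4/9 ≈ 0.44444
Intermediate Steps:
v(D) = 9 (v(D) = 9 + (D - D)/2 = 9 + (½)*0 = 9 + 0 = 9)
(1/(v(-3) - 12) + 1/(15 - 18))² = (1/(9 - 12) + 1/(15 - 18))² = (1/(-3) + 1/(-3))² = (-⅓ - ⅓)² = (-⅔)² = 4/9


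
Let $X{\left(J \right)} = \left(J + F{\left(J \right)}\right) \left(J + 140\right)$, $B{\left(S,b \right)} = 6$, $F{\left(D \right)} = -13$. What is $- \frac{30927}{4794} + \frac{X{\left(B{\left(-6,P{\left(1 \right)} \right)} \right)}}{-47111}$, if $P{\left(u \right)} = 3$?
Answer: $- \frac{484034143}{75283378} \approx -6.4295$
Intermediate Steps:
$X{\left(J \right)} = \left(-13 + J\right) \left(140 + J\right)$ ($X{\left(J \right)} = \left(J - 13\right) \left(J + 140\right) = \left(-13 + J\right) \left(140 + J\right)$)
$- \frac{30927}{4794} + \frac{X{\left(B{\left(-6,P{\left(1 \right)} \right)} \right)}}{-47111} = - \frac{30927}{4794} + \frac{-1820 + 6^{2} + 127 \cdot 6}{-47111} = \left(-30927\right) \frac{1}{4794} + \left(-1820 + 36 + 762\right) \left(- \frac{1}{47111}\right) = - \frac{10309}{1598} - - \frac{1022}{47111} = - \frac{10309}{1598} + \frac{1022}{47111} = - \frac{484034143}{75283378}$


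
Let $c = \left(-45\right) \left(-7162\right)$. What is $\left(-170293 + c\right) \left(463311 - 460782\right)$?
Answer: $384400413$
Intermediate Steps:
$c = 322290$
$\left(-170293 + c\right) \left(463311 - 460782\right) = \left(-170293 + 322290\right) \left(463311 - 460782\right) = 151997 \cdot 2529 = 384400413$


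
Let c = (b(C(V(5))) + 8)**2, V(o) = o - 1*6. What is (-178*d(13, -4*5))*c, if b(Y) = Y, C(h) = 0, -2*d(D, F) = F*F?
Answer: 2278400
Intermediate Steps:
V(o) = -6 + o (V(o) = o - 6 = -6 + o)
d(D, F) = -F**2/2 (d(D, F) = -F*F/2 = -F**2/2)
c = 64 (c = (0 + 8)**2 = 8**2 = 64)
(-178*d(13, -4*5))*c = -(-89)*(-4*5)**2*64 = -(-89)*(-20)**2*64 = -(-89)*400*64 = -178*(-200)*64 = 35600*64 = 2278400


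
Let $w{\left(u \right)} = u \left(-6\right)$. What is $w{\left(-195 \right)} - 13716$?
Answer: $-12546$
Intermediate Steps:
$w{\left(u \right)} = - 6 u$
$w{\left(-195 \right)} - 13716 = \left(-6\right) \left(-195\right) - 13716 = 1170 - 13716 = -12546$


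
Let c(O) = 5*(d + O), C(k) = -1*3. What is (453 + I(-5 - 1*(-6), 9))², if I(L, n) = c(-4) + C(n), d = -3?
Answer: 172225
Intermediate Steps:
C(k) = -3
c(O) = -15 + 5*O (c(O) = 5*(-3 + O) = -15 + 5*O)
I(L, n) = -38 (I(L, n) = (-15 + 5*(-4)) - 3 = (-15 - 20) - 3 = -35 - 3 = -38)
(453 + I(-5 - 1*(-6), 9))² = (453 - 38)² = 415² = 172225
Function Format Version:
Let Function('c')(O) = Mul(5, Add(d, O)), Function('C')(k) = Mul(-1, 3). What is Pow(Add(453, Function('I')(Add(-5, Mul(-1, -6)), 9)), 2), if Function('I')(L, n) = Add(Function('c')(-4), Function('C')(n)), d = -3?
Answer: 172225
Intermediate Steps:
Function('C')(k) = -3
Function('c')(O) = Add(-15, Mul(5, O)) (Function('c')(O) = Mul(5, Add(-3, O)) = Add(-15, Mul(5, O)))
Function('I')(L, n) = -38 (Function('I')(L, n) = Add(Add(-15, Mul(5, -4)), -3) = Add(Add(-15, -20), -3) = Add(-35, -3) = -38)
Pow(Add(453, Function('I')(Add(-5, Mul(-1, -6)), 9)), 2) = Pow(Add(453, -38), 2) = Pow(415, 2) = 172225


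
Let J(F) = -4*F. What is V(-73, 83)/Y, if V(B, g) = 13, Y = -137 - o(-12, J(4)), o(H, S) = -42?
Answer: -13/95 ≈ -0.13684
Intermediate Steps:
Y = -95 (Y = -137 - 1*(-42) = -137 + 42 = -95)
V(-73, 83)/Y = 13/(-95) = 13*(-1/95) = -13/95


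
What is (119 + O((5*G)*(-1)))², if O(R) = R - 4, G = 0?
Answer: 13225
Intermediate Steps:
O(R) = -4 + R
(119 + O((5*G)*(-1)))² = (119 + (-4 + (5*0)*(-1)))² = (119 + (-4 + 0*(-1)))² = (119 + (-4 + 0))² = (119 - 4)² = 115² = 13225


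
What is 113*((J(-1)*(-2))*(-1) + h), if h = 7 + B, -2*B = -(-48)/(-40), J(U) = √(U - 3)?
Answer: 4294/5 + 452*I ≈ 858.8 + 452.0*I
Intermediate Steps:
J(U) = √(-3 + U)
B = ⅗ (B = -(-1)*(-48/(-40))/2 = -(-1)*(-48*(-1/40))/2 = -(-1)*6/(2*5) = -½*(-6/5) = ⅗ ≈ 0.60000)
h = 38/5 (h = 7 + ⅗ = 38/5 ≈ 7.6000)
113*((J(-1)*(-2))*(-1) + h) = 113*((√(-3 - 1)*(-2))*(-1) + 38/5) = 113*((√(-4)*(-2))*(-1) + 38/5) = 113*(((2*I)*(-2))*(-1) + 38/5) = 113*(-4*I*(-1) + 38/5) = 113*(4*I + 38/5) = 113*(38/5 + 4*I) = 4294/5 + 452*I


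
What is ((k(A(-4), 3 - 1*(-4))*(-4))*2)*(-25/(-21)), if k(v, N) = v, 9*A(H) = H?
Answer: 800/189 ≈ 4.2328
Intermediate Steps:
A(H) = H/9
((k(A(-4), 3 - 1*(-4))*(-4))*2)*(-25/(-21)) = ((((⅑)*(-4))*(-4))*2)*(-25/(-21)) = (-4/9*(-4)*2)*(-25*(-1/21)) = ((16/9)*2)*(25/21) = (32/9)*(25/21) = 800/189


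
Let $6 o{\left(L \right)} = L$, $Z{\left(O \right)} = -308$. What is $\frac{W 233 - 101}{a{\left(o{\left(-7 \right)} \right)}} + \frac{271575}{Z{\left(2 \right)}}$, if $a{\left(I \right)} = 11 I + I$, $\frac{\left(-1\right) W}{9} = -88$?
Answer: $- \frac{4329145}{308} \approx -14056.0$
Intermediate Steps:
$W = 792$ ($W = \left(-9\right) \left(-88\right) = 792$)
$o{\left(L \right)} = \frac{L}{6}$
$a{\left(I \right)} = 12 I$
$\frac{W 233 - 101}{a{\left(o{\left(-7 \right)} \right)}} + \frac{271575}{Z{\left(2 \right)}} = \frac{792 \cdot 233 - 101}{12 \cdot \frac{1}{6} \left(-7\right)} + \frac{271575}{-308} = \frac{184536 - 101}{12 \left(- \frac{7}{6}\right)} + 271575 \left(- \frac{1}{308}\right) = \frac{184435}{-14} - \frac{271575}{308} = 184435 \left(- \frac{1}{14}\right) - \frac{271575}{308} = - \frac{184435}{14} - \frac{271575}{308} = - \frac{4329145}{308}$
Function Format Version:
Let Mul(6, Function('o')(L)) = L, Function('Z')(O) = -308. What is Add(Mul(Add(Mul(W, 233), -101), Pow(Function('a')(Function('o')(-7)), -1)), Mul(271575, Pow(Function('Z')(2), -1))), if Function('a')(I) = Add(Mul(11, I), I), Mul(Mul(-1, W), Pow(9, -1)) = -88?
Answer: Rational(-4329145, 308) ≈ -14056.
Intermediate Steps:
W = 792 (W = Mul(-9, -88) = 792)
Function('o')(L) = Mul(Rational(1, 6), L)
Function('a')(I) = Mul(12, I)
Add(Mul(Add(Mul(W, 233), -101), Pow(Function('a')(Function('o')(-7)), -1)), Mul(271575, Pow(Function('Z')(2), -1))) = Add(Mul(Add(Mul(792, 233), -101), Pow(Mul(12, Mul(Rational(1, 6), -7)), -1)), Mul(271575, Pow(-308, -1))) = Add(Mul(Add(184536, -101), Pow(Mul(12, Rational(-7, 6)), -1)), Mul(271575, Rational(-1, 308))) = Add(Mul(184435, Pow(-14, -1)), Rational(-271575, 308)) = Add(Mul(184435, Rational(-1, 14)), Rational(-271575, 308)) = Add(Rational(-184435, 14), Rational(-271575, 308)) = Rational(-4329145, 308)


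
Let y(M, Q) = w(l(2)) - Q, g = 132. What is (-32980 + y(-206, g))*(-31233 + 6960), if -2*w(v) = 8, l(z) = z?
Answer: 803824668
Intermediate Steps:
w(v) = -4 (w(v) = -½*8 = -4)
y(M, Q) = -4 - Q
(-32980 + y(-206, g))*(-31233 + 6960) = (-32980 + (-4 - 1*132))*(-31233 + 6960) = (-32980 + (-4 - 132))*(-24273) = (-32980 - 136)*(-24273) = -33116*(-24273) = 803824668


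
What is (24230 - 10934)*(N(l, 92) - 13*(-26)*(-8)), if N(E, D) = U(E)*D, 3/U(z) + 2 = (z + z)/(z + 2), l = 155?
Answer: -179987952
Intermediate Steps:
U(z) = 3/(-2 + 2*z/(2 + z)) (U(z) = 3/(-2 + (z + z)/(z + 2)) = 3/(-2 + (2*z)/(2 + z)) = 3/(-2 + 2*z/(2 + z)))
N(E, D) = D*(-3/2 - 3*E/4) (N(E, D) = (-3/2 - 3*E/4)*D = D*(-3/2 - 3*E/4))
(24230 - 10934)*(N(l, 92) - 13*(-26)*(-8)) = (24230 - 10934)*(-¾*92*(2 + 155) - 13*(-26)*(-8)) = 13296*(-¾*92*157 + 338*(-8)) = 13296*(-10833 - 2704) = 13296*(-13537) = -179987952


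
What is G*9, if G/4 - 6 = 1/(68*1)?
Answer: 3681/17 ≈ 216.53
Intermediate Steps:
G = 409/17 (G = 24 + 4/((68*1)) = 24 + 4/68 = 24 + 4*(1/68) = 24 + 1/17 = 409/17 ≈ 24.059)
G*9 = (409/17)*9 = 3681/17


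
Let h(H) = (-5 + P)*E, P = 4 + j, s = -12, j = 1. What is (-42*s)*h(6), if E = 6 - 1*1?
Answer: 0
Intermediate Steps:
E = 5 (E = 6 - 1 = 5)
P = 5 (P = 4 + 1 = 5)
h(H) = 0 (h(H) = (-5 + 5)*5 = 0*5 = 0)
(-42*s)*h(6) = -42*(-12)*0 = 504*0 = 0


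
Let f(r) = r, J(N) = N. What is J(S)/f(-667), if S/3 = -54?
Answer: 162/667 ≈ 0.24288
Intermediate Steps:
S = -162 (S = 3*(-54) = -162)
J(S)/f(-667) = -162/(-667) = -162*(-1/667) = 162/667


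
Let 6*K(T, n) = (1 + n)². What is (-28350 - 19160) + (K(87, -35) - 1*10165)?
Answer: -172447/3 ≈ -57482.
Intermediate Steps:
K(T, n) = (1 + n)²/6
(-28350 - 19160) + (K(87, -35) - 1*10165) = (-28350 - 19160) + ((1 - 35)²/6 - 1*10165) = -47510 + ((⅙)*(-34)² - 10165) = -47510 + ((⅙)*1156 - 10165) = -47510 + (578/3 - 10165) = -47510 - 29917/3 = -172447/3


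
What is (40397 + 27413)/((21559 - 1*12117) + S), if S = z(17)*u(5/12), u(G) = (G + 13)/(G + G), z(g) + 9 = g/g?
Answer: 169525/23283 ≈ 7.2811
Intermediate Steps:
z(g) = -8 (z(g) = -9 + g/g = -9 + 1 = -8)
u(G) = (13 + G)/(2*G) (u(G) = (13 + G)/((2*G)) = (13 + G)*(1/(2*G)) = (13 + G)/(2*G))
S = -644/5 (S = -4*(13 + 5/12)/(5/12) = -4*(13 + 5*(1/12))/(5*(1/12)) = -4*(13 + 5/12)/5/12 = -4*12*161/(5*12) = -8*161/10 = -644/5 ≈ -128.80)
(40397 + 27413)/((21559 - 1*12117) + S) = (40397 + 27413)/((21559 - 1*12117) - 644/5) = 67810/((21559 - 12117) - 644/5) = 67810/(9442 - 644/5) = 67810/(46566/5) = 67810*(5/46566) = 169525/23283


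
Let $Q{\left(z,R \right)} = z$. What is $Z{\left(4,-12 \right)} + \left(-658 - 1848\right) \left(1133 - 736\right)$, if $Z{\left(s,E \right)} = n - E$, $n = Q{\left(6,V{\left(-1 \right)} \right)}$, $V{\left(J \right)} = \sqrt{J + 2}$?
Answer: $-994864$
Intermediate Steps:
$V{\left(J \right)} = \sqrt{2 + J}$
$n = 6$
$Z{\left(s,E \right)} = 6 - E$
$Z{\left(4,-12 \right)} + \left(-658 - 1848\right) \left(1133 - 736\right) = \left(6 - -12\right) + \left(-658 - 1848\right) \left(1133 - 736\right) = \left(6 + 12\right) - 994882 = 18 - 994882 = -994864$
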